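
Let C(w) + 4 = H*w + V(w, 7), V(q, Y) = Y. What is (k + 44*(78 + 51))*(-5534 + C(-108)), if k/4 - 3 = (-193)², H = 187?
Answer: -3979555268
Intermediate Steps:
C(w) = 3 + 187*w (C(w) = -4 + (187*w + 7) = -4 + (7 + 187*w) = 3 + 187*w)
k = 149008 (k = 12 + 4*(-193)² = 12 + 4*37249 = 12 + 148996 = 149008)
(k + 44*(78 + 51))*(-5534 + C(-108)) = (149008 + 44*(78 + 51))*(-5534 + (3 + 187*(-108))) = (149008 + 44*129)*(-5534 + (3 - 20196)) = (149008 + 5676)*(-5534 - 20193) = 154684*(-25727) = -3979555268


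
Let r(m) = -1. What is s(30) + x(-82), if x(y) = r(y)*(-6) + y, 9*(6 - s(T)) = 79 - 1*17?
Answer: -692/9 ≈ -76.889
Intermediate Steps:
s(T) = -8/9 (s(T) = 6 - (79 - 1*17)/9 = 6 - (79 - 17)/9 = 6 - ⅑*62 = 6 - 62/9 = -8/9)
x(y) = 6 + y (x(y) = -1*(-6) + y = 6 + y)
s(30) + x(-82) = -8/9 + (6 - 82) = -8/9 - 76 = -692/9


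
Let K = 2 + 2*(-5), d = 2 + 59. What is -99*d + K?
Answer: -6047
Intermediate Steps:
d = 61
K = -8 (K = 2 - 10 = -8)
-99*d + K = -99*61 - 8 = -6039 - 8 = -6047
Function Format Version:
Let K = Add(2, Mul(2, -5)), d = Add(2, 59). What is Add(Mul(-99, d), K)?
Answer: -6047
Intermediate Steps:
d = 61
K = -8 (K = Add(2, -10) = -8)
Add(Mul(-99, d), K) = Add(Mul(-99, 61), -8) = Add(-6039, -8) = -6047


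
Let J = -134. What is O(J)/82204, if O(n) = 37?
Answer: 37/82204 ≈ 0.00045010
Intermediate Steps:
O(J)/82204 = 37/82204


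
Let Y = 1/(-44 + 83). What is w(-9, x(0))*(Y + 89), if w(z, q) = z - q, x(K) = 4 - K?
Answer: -3472/3 ≈ -1157.3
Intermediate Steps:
Y = 1/39 ≈ 0.025641
w(-9, x(0))*(Y + 89) = (-9 - (4 - 1*0))*(1/39 + 89) = (-9 - (4 + 0))*(3472/39) = (-9 - 1*4)*(3472/39) = (-9 - 4)*(3472/39) = -13*3472/39 = -3472/3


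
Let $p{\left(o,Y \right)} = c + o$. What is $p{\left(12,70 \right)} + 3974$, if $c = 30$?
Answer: $4016$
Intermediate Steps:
$p{\left(o,Y \right)} = 30 + o$
$p{\left(12,70 \right)} + 3974 = \left(30 + 12\right) + 3974 = 42 + 3974 = 4016$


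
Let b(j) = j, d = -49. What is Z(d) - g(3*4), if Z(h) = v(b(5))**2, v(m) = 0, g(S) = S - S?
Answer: 0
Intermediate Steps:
g(S) = 0
Z(h) = 0 (Z(h) = 0**2 = 0)
Z(d) - g(3*4) = 0 - 1*0 = 0 + 0 = 0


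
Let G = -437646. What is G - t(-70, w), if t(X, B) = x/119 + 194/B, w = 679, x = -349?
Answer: -7439937/17 ≈ -4.3764e+5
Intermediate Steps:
t(X, B) = -349/119 + 194/B
G - t(-70, w) = -437646 - (-349/119 + 194/679) = -437646 - (-349/119 + 194*(1/679)) = -437646 - (-349/119 + 2/7) = -437646 - 1*(-45/17) = -437646 + 45/17 = -7439937/17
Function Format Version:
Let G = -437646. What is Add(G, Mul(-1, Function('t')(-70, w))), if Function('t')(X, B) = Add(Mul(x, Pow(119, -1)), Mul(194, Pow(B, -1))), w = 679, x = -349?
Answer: Rational(-7439937, 17) ≈ -4.3764e+5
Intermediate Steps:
Function('t')(X, B) = Add(Rational(-349, 119), Mul(194, Pow(B, -1))) (Function('t')(X, B) = Add(Mul(-349, Pow(119, -1)), Mul(194, Pow(B, -1))) = Add(Mul(-349, Rational(1, 119)), Mul(194, Pow(B, -1))) = Add(Rational(-349, 119), Mul(194, Pow(B, -1))))
Add(G, Mul(-1, Function('t')(-70, w))) = Add(-437646, Mul(-1, Add(Rational(-349, 119), Mul(194, Pow(679, -1))))) = Add(-437646, Mul(-1, Add(Rational(-349, 119), Mul(194, Rational(1, 679))))) = Add(-437646, Mul(-1, Add(Rational(-349, 119), Rational(2, 7)))) = Add(-437646, Mul(-1, Rational(-45, 17))) = Add(-437646, Rational(45, 17)) = Rational(-7439937, 17)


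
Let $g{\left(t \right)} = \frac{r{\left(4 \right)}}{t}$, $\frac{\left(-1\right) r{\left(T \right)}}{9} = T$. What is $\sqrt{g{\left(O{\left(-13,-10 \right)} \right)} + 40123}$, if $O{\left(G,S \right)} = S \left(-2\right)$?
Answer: $\frac{7 \sqrt{20470}}{5} \approx 200.3$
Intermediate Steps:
$O{\left(G,S \right)} = - 2 S$
$r{\left(T \right)} = - 9 T$
$g{\left(t \right)} = - \frac{36}{t}$ ($g{\left(t \right)} = \frac{\left(-9\right) 4}{t} = - \frac{36}{t}$)
$\sqrt{g{\left(O{\left(-13,-10 \right)} \right)} + 40123} = \sqrt{- \frac{36}{\left(-2\right) \left(-10\right)} + 40123} = \sqrt{- \frac{36}{20} + 40123} = \sqrt{\left(-36\right) \frac{1}{20} + 40123} = \sqrt{- \frac{9}{5} + 40123} = \sqrt{\frac{200606}{5}} = \frac{7 \sqrt{20470}}{5}$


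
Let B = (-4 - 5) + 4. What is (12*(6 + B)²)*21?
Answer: 252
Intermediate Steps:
B = -5 (B = -9 + 4 = -5)
(12*(6 + B)²)*21 = (12*(6 - 5)²)*21 = (12*1²)*21 = (12*1)*21 = 12*21 = 252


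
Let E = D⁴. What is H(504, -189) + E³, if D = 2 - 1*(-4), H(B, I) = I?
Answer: 2176782147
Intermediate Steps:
D = 6 (D = 2 + 4 = 6)
E = 1296 (E = 6⁴ = 1296)
H(504, -189) + E³ = -189 + 1296³ = -189 + 2176782336 = 2176782147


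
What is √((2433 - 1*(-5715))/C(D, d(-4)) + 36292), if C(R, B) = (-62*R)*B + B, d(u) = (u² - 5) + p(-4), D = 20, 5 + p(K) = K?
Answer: √126321006/59 ≈ 190.50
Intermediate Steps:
p(K) = -5 + K
d(u) = -14 + u² (d(u) = (u² - 5) + (-5 - 4) = (-5 + u²) - 9 = -14 + u²)
C(R, B) = B - 62*B*R (C(R, B) = -62*B*R + B = B - 62*B*R)
√((2433 - 1*(-5715))/C(D, d(-4)) + 36292) = √((2433 - 1*(-5715))/(((-14 + (-4)²)*(1 - 62*20))) + 36292) = √((2433 + 5715)/(((-14 + 16)*(1 - 1240))) + 36292) = √(8148/((2*(-1239))) + 36292) = √(8148/(-2478) + 36292) = √(8148*(-1/2478) + 36292) = √(-194/59 + 36292) = √(2141034/59) = √126321006/59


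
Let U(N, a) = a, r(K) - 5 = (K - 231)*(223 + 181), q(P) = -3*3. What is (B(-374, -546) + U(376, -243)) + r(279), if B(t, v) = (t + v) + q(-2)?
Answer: 18225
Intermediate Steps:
q(P) = -9
r(K) = -93319 + 404*K (r(K) = 5 + (K - 231)*(223 + 181) = 5 + (-231 + K)*404 = 5 + (-93324 + 404*K) = -93319 + 404*K)
B(t, v) = -9 + t + v (B(t, v) = (t + v) - 9 = -9 + t + v)
(B(-374, -546) + U(376, -243)) + r(279) = ((-9 - 374 - 546) - 243) + (-93319 + 404*279) = (-929 - 243) + (-93319 + 112716) = -1172 + 19397 = 18225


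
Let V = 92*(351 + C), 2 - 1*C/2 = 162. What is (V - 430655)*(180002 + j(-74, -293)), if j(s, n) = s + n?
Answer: -76848391905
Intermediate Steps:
C = -320 (C = 4 - 2*162 = 4 - 324 = -320)
V = 2852 (V = 92*(351 - 320) = 92*31 = 2852)
j(s, n) = n + s
(V - 430655)*(180002 + j(-74, -293)) = (2852 - 430655)*(180002 + (-293 - 74)) = -427803*(180002 - 367) = -427803*179635 = -76848391905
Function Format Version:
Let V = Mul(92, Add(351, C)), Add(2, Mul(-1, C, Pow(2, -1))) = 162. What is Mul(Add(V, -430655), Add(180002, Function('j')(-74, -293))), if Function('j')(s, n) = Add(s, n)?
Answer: -76848391905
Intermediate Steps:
C = -320 (C = Add(4, Mul(-2, 162)) = Add(4, -324) = -320)
V = 2852 (V = Mul(92, Add(351, -320)) = Mul(92, 31) = 2852)
Function('j')(s, n) = Add(n, s)
Mul(Add(V, -430655), Add(180002, Function('j')(-74, -293))) = Mul(Add(2852, -430655), Add(180002, Add(-293, -74))) = Mul(-427803, Add(180002, -367)) = Mul(-427803, 179635) = -76848391905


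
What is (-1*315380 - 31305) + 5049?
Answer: -341636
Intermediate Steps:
(-1*315380 - 31305) + 5049 = (-315380 - 31305) + 5049 = -346685 + 5049 = -341636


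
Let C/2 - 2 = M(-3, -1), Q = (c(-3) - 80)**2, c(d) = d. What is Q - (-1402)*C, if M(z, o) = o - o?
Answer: 12497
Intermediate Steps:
M(z, o) = 0
Q = 6889 (Q = (-3 - 80)**2 = (-83)**2 = 6889)
C = 4 (C = 4 + 2*0 = 4 + 0 = 4)
Q - (-1402)*C = 6889 - (-1402)*4 = 6889 - 1*(-5608) = 6889 + 5608 = 12497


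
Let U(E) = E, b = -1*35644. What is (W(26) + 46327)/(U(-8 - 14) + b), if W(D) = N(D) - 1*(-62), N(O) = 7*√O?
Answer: -46389/35666 - 7*√26/35666 ≈ -1.3017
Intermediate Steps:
b = -35644
W(D) = 62 + 7*√D (W(D) = 7*√D - 1*(-62) = 7*√D + 62 = 62 + 7*√D)
(W(26) + 46327)/(U(-8 - 14) + b) = ((62 + 7*√26) + 46327)/((-8 - 14) - 35644) = (46389 + 7*√26)/(-22 - 35644) = (46389 + 7*√26)/(-35666) = (46389 + 7*√26)*(-1/35666) = -46389/35666 - 7*√26/35666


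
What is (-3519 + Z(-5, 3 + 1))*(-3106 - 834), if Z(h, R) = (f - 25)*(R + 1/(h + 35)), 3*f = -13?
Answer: 128979052/9 ≈ 1.4331e+7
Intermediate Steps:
f = -13/3 (f = (⅓)*(-13) = -13/3 ≈ -4.3333)
Z(h, R) = -88*R/3 - 88/(3*(35 + h)) (Z(h, R) = (-13/3 - 25)*(R + 1/(h + 35)) = -88*(R + 1/(35 + h))/3 = -88*R/3 - 88/(3*(35 + h)))
(-3519 + Z(-5, 3 + 1))*(-3106 - 834) = (-3519 + 88*(-1 - 35*(3 + 1) - 1*(3 + 1)*(-5))/(3*(35 - 5)))*(-3106 - 834) = (-3519 + (88/3)*(-1 - 35*4 - 1*4*(-5))/30)*(-3940) = (-3519 + (88/3)*(1/30)*(-1 - 140 + 20))*(-3940) = (-3519 + (88/3)*(1/30)*(-121))*(-3940) = (-3519 - 5324/45)*(-3940) = -163679/45*(-3940) = 128979052/9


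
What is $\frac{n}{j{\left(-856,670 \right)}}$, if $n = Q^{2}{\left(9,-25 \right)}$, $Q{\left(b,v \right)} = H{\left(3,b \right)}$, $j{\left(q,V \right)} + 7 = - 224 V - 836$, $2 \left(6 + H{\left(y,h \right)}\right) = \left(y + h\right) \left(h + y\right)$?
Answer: $- \frac{4356}{150923} \approx -0.028862$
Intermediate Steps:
$H{\left(y,h \right)} = -6 + \frac{\left(h + y\right)^{2}}{2}$ ($H{\left(y,h \right)} = -6 + \frac{\left(y + h\right) \left(h + y\right)}{2} = -6 + \frac{\left(h + y\right) \left(h + y\right)}{2} = -6 + \frac{\left(h + y\right)^{2}}{2}$)
$j{\left(q,V \right)} = -843 - 224 V$ ($j{\left(q,V \right)} = -7 - \left(836 + 224 V\right) = -843 - 224 V$)
$Q{\left(b,v \right)} = -6 + \frac{\left(3 + b\right)^{2}}{2}$ ($Q{\left(b,v \right)} = -6 + \frac{\left(b + 3\right)^{2}}{2} = -6 + \frac{\left(3 + b\right)^{2}}{2}$)
$n = 4356$ ($n = \left(-6 + \frac{\left(3 + 9\right)^{2}}{2}\right)^{2} = \left(-6 + \frac{12^{2}}{2}\right)^{2} = \left(-6 + \frac{1}{2} \cdot 144\right)^{2} = \left(-6 + 72\right)^{2} = 66^{2} = 4356$)
$\frac{n}{j{\left(-856,670 \right)}} = \frac{4356}{-843 - 150080} = \frac{4356}{-150923} = 4356 \left(- \frac{1}{150923}\right) = - \frac{4356}{150923}$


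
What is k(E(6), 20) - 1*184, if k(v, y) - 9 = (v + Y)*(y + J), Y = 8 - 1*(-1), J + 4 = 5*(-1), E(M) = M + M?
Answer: 56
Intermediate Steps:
E(M) = 2*M
J = -9 (J = -4 + 5*(-1) = -4 - 5 = -9)
Y = 9 (Y = 8 + 1 = 9)
k(v, y) = 9 + (-9 + y)*(9 + v) (k(v, y) = 9 + (v + 9)*(y - 9) = 9 + (9 + v)*(-9 + y) = 9 + (-9 + y)*(9 + v))
k(E(6), 20) - 1*184 = (-72 - 18*6 + 9*20 + (2*6)*20) - 1*184 = (-72 - 9*12 + 180 + 12*20) - 184 = (-72 - 108 + 180 + 240) - 184 = 240 - 184 = 56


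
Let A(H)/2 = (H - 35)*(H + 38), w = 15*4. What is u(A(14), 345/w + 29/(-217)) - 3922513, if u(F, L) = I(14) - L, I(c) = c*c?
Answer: -3404576031/868 ≈ -3.9223e+6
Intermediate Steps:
I(c) = c**2
w = 60
A(H) = 2*(-35 + H)*(38 + H) (A(H) = 2*((H - 35)*(H + 38)) = 2*((-35 + H)*(38 + H)) = 2*(-35 + H)*(38 + H))
u(F, L) = 196 - L (u(F, L) = 14**2 - L = 196 - L)
u(A(14), 345/w + 29/(-217)) - 3922513 = (196 - (345/60 + 29/(-217))) - 3922513 = (196 - (345*(1/60) + 29*(-1/217))) - 3922513 = (196 - (23/4 - 29/217)) - 3922513 = (196 - 1*4875/868) - 3922513 = (196 - 4875/868) - 3922513 = 165253/868 - 3922513 = -3404576031/868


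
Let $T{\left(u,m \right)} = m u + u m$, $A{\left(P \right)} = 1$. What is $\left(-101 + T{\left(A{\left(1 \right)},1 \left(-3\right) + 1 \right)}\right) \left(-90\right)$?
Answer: $9450$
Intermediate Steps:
$T{\left(u,m \right)} = 2 m u$ ($T{\left(u,m \right)} = m u + m u = 2 m u$)
$\left(-101 + T{\left(A{\left(1 \right)},1 \left(-3\right) + 1 \right)}\right) \left(-90\right) = \left(-101 + 2 \left(1 \left(-3\right) + 1\right) 1\right) \left(-90\right) = \left(-101 + 2 \left(-3 + 1\right) 1\right) \left(-90\right) = \left(-101 + 2 \left(-2\right) 1\right) \left(-90\right) = \left(-101 - 4\right) \left(-90\right) = \left(-105\right) \left(-90\right) = 9450$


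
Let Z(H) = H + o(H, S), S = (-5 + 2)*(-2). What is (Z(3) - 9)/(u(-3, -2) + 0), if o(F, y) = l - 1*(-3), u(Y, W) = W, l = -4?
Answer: 7/2 ≈ 3.5000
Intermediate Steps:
S = 6 (S = -3*(-2) = 6)
o(F, y) = -1 (o(F, y) = -4 - 1*(-3) = -4 + 3 = -1)
Z(H) = -1 + H (Z(H) = H - 1 = -1 + H)
(Z(3) - 9)/(u(-3, -2) + 0) = ((-1 + 3) - 9)/(-2 + 0) = (2 - 9)/(-2) = -1/2*(-7) = 7/2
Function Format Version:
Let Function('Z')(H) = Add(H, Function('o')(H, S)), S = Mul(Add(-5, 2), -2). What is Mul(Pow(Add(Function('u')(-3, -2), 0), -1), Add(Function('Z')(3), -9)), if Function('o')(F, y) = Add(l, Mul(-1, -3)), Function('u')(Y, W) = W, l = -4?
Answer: Rational(7, 2) ≈ 3.5000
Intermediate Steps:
S = 6 (S = Mul(-3, -2) = 6)
Function('o')(F, y) = -1 (Function('o')(F, y) = Add(-4, Mul(-1, -3)) = Add(-4, 3) = -1)
Function('Z')(H) = Add(-1, H) (Function('Z')(H) = Add(H, -1) = Add(-1, H))
Mul(Pow(Add(Function('u')(-3, -2), 0), -1), Add(Function('Z')(3), -9)) = Mul(Pow(Add(-2, 0), -1), Add(Add(-1, 3), -9)) = Mul(Pow(-2, -1), Add(2, -9)) = Mul(Rational(-1, 2), -7) = Rational(7, 2)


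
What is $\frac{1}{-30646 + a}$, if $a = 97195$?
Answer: $\frac{1}{66549} \approx 1.5027 \cdot 10^{-5}$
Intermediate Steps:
$\frac{1}{-30646 + a} = \frac{1}{-30646 + 97195} = \frac{1}{66549}$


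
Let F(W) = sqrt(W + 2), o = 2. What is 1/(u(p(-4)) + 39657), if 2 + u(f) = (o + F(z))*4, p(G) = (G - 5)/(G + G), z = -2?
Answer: 1/39663 ≈ 2.5212e-5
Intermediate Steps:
p(G) = (-5 + G)/(2*G) (p(G) = (-5 + G)/((2*G)) = (-5 + G)*(1/(2*G)) = (-5 + G)/(2*G))
F(W) = sqrt(2 + W)
u(f) = 6 (u(f) = -2 + (2 + sqrt(2 - 2))*4 = -2 + (2 + sqrt(0))*4 = -2 + (2 + 0)*4 = -2 + 2*4 = -2 + 8 = 6)
1/(u(p(-4)) + 39657) = 1/(6 + 39657) = 1/39663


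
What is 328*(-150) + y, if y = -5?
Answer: -49205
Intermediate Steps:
328*(-150) + y = 328*(-150) - 5 = -49200 - 5 = -49205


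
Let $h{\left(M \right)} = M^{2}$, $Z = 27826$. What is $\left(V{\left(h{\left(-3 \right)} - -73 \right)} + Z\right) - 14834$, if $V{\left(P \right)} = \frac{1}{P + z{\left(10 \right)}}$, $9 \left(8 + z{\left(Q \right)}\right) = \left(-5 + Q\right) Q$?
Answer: $\frac{9302281}{716} \approx 12992.0$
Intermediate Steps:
$z{\left(Q \right)} = -8 + \frac{Q \left(-5 + Q\right)}{9}$ ($z{\left(Q \right)} = -8 + \frac{\left(-5 + Q\right) Q}{9} = -8 + \frac{Q \left(-5 + Q\right)}{9}$)
$V{\left(P \right)} = \frac{1}{- \frac{22}{9} + P}$ ($V{\left(P \right)} = \frac{1}{P - \left(\frac{122}{9} - \frac{100}{9}\right)} = \frac{1}{P - \frac{22}{9}} = \frac{1}{- \frac{22}{9} + P}$)
$\left(V{\left(h{\left(-3 \right)} - -73 \right)} + Z\right) - 14834 = \left(\frac{9}{-22 + 9 \left(\left(-3\right)^{2} - -73\right)} + 27826\right) - 14834 = \left(\frac{9}{-22 + 9 \left(9 + 73\right)} + 27826\right) - 14834 = \left(\frac{9}{-22 + 9 \cdot 82} + 27826\right) - 14834 = \left(\frac{9}{-22 + 738} + 27826\right) - 14834 = \left(\frac{9}{716} + 27826\right) - 14834 = \frac{19923425}{716} - 14834 = \frac{9302281}{716}$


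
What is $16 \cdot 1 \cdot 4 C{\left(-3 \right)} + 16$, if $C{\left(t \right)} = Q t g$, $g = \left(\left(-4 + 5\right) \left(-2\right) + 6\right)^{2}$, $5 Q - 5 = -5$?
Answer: $16$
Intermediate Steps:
$Q = 0$ ($Q = 1 + \frac{1}{5} \left(-5\right) = 1 - 1 = 0$)
$g = 16$ ($g = \left(1 \left(-2\right) + 6\right)^{2} = \left(-2 + 6\right)^{2} = 4^{2} = 16$)
$C{\left(t \right)} = 0$ ($C{\left(t \right)} = 0 t 16 = 0 \cdot 16 = 0$)
$16 \cdot 1 \cdot 4 C{\left(-3 \right)} + 16 = 16 \cdot 1 \cdot 4 \cdot 0 + 16 = 16 \cdot 4 \cdot 0 + 16 = 16 \cdot 0 + 16 = 0 + 16 = 16$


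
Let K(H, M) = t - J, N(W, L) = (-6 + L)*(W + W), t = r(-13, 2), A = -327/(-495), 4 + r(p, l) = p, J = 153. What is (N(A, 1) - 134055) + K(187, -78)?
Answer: -4429643/33 ≈ -1.3423e+5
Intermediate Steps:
r(p, l) = -4 + p
A = 109/165 (A = -327*(-1/495) = 109/165 ≈ 0.66061)
t = -17 (t = -4 - 13 = -17)
N(W, L) = 2*W*(-6 + L) (N(W, L) = (-6 + L)*(2*W) = 2*W*(-6 + L))
K(H, M) = -170 (K(H, M) = -17 - 1*153 = -17 - 153 = -170)
(N(A, 1) - 134055) + K(187, -78) = (2*(109/165)*(-6 + 1) - 134055) - 170 = (2*(109/165)*(-5) - 134055) - 170 = (-218/33 - 134055) - 170 = -4424033/33 - 170 = -4429643/33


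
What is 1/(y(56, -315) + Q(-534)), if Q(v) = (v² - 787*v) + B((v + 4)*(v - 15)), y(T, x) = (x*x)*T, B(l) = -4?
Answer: 1/6262010 ≈ 1.5969e-7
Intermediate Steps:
y(T, x) = T*x² (y(T, x) = x²*T = T*x²)
Q(v) = -4 + v² - 787*v (Q(v) = (v² - 787*v) - 4 = -4 + v² - 787*v)
1/(y(56, -315) + Q(-534)) = 1/(56*(-315)² + (-4 + (-534)² - 787*(-534))) = 1/(56*99225 + (-4 + 285156 + 420258)) = 1/(5556600 + 705410) = 1/6262010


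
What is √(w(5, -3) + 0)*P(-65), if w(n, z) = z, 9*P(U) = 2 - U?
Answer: 67*I*√3/9 ≈ 12.894*I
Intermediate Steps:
P(U) = 2/9 - U/9 (P(U) = (2 - U)/9 = 2/9 - U/9)
√(w(5, -3) + 0)*P(-65) = √(-3 + 0)*(2/9 - ⅑*(-65)) = √(-3)*(2/9 + 65/9) = (I*√3)*(67/9) = 67*I*√3/9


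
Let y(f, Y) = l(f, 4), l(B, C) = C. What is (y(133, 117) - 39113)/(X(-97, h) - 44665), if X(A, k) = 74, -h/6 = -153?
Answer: 39109/44591 ≈ 0.87706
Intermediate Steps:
y(f, Y) = 4
h = 918 (h = -6*(-153) = 918)
(y(133, 117) - 39113)/(X(-97, h) - 44665) = (4 - 39113)/(74 - 44665) = -39109/(-44591) = -39109*(-1/44591) = 39109/44591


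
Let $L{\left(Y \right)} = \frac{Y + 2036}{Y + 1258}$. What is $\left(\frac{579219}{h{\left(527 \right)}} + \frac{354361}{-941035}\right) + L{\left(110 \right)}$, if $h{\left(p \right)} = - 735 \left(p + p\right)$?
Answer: $\frac{434572226903}{977731600860} \approx 0.44447$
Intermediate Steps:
$h{\left(p \right)} = - 1470 p$ ($h{\left(p \right)} = - 735 \cdot 2 p = - 1470 p$)
$L{\left(Y \right)} = \frac{2036 + Y}{1258 + Y}$
$\left(\frac{579219}{h{\left(527 \right)}} + \frac{354361}{-941035}\right) + L{\left(110 \right)} = \left(\frac{579219}{\left(-1470\right) 527} + \frac{354361}{-941035}\right) + \frac{2036 + 110}{1258 + 110} = \left(\frac{579219}{-774690} + 354361 \left(- \frac{1}{941035}\right)\right) + \frac{1}{1368} \cdot 2146 = \left(579219 \left(- \frac{1}{774690}\right) - \frac{354361}{941035}\right) + \frac{1}{1368} \cdot 2146 = \left(- \frac{193073}{258230} - \frac{354361}{941035}\right) + \frac{1073}{684} = - \frac{3214059901}{2858864330} + \frac{1073}{684} = \frac{434572226903}{977731600860}$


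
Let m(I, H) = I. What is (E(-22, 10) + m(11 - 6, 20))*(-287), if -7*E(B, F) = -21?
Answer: -2296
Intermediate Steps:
E(B, F) = 3 (E(B, F) = -⅐*(-21) = 3)
(E(-22, 10) + m(11 - 6, 20))*(-287) = (3 + (11 - 6))*(-287) = (3 + 5)*(-287) = 8*(-287) = -2296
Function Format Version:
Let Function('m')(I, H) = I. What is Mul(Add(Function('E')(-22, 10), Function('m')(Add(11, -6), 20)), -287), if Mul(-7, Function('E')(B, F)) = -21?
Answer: -2296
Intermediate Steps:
Function('E')(B, F) = 3 (Function('E')(B, F) = Mul(Rational(-1, 7), -21) = 3)
Mul(Add(Function('E')(-22, 10), Function('m')(Add(11, -6), 20)), -287) = Mul(Add(3, Add(11, -6)), -287) = Mul(Add(3, 5), -287) = Mul(8, -287) = -2296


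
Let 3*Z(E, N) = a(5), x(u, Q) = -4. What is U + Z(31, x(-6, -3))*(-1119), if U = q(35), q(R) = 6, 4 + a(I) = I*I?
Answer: -7827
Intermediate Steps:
a(I) = -4 + I**2 (a(I) = -4 + I*I = -4 + I**2)
Z(E, N) = 7 (Z(E, N) = (-4 + 5**2)/3 = (-4 + 25)/3 = (1/3)*21 = 7)
U = 6
U + Z(31, x(-6, -3))*(-1119) = 6 + 7*(-1119) = 6 - 7833 = -7827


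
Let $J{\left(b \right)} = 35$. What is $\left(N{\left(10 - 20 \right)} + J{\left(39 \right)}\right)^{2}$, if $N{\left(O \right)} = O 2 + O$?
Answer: $25$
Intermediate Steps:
$N{\left(O \right)} = 3 O$ ($N{\left(O \right)} = 2 O + O = 3 O$)
$\left(N{\left(10 - 20 \right)} + J{\left(39 \right)}\right)^{2} = \left(3 \left(10 - 20\right) + 35\right)^{2} = \left(3 \left(-10\right) + 35\right)^{2} = \left(-30 + 35\right)^{2} = 5^{2} = 25$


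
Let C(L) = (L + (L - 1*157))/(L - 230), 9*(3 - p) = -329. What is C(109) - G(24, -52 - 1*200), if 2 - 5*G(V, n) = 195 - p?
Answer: 164356/5445 ≈ 30.185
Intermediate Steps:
p = 356/9 (p = 3 - 1/9*(-329) = 3 + 329/9 = 356/9 ≈ 39.556)
G(V, n) = -1381/45 (G(V, n) = 2/5 - (195 - 1*356/9)/5 = 2/5 - (195 - 356/9)/5 = 2/5 - 1/5*1399/9 = 2/5 - 1399/45 = -1381/45)
C(L) = (-157 + 2*L)/(-230 + L) (C(L) = (L + (L - 157))/(-230 + L) = (L + (-157 + L))/(-230 + L) = (-157 + 2*L)/(-230 + L))
C(109) - G(24, -52 - 1*200) = (-157 + 2*109)/(-230 + 109) - 1*(-1381/45) = (-157 + 218)/(-121) + 1381/45 = -1/121*61 + 1381/45 = -61/121 + 1381/45 = 164356/5445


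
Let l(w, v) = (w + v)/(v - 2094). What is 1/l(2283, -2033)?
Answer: -4127/250 ≈ -16.508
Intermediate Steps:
l(w, v) = (v + w)/(-2094 + v)
1/l(2283, -2033) = 1/((-2033 + 2283)/(-2094 - 2033)) = 1/(250/(-4127)) = 1/(-1/4127*250) = 1/(-250/4127) = -4127/250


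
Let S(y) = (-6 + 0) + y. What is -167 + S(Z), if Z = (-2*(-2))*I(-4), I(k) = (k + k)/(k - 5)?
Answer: -1525/9 ≈ -169.44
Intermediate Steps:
I(k) = 2*k/(-5 + k) (I(k) = (2*k)/(-5 + k) = 2*k/(-5 + k))
Z = 32/9 (Z = (-2*(-2))*(2*(-4)/(-5 - 4)) = 4*(2*(-4)/(-9)) = 4*(2*(-4)*(-⅑)) = 4*(8/9) = 32/9 ≈ 3.5556)
S(y) = -6 + y
-167 + S(Z) = -167 + (-6 + 32/9) = -167 - 22/9 = -1525/9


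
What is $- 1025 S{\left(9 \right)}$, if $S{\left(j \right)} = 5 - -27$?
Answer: $-32800$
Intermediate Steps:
$S{\left(j \right)} = 32$ ($S{\left(j \right)} = 5 + 27 = 32$)
$- 1025 S{\left(9 \right)} = \left(-1025\right) 32 = -32800$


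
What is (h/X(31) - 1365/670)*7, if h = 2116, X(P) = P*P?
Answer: 148337/128774 ≈ 1.1519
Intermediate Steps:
X(P) = P²
(h/X(31) - 1365/670)*7 = (2116/(31²) - 1365/670)*7 = (2116/961 - 1365*1/670)*7 = (2116*(1/961) - 273/134)*7 = (2116/961 - 273/134)*7 = (21191/128774)*7 = 148337/128774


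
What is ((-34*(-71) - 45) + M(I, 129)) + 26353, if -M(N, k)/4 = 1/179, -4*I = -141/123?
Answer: 5141234/179 ≈ 28722.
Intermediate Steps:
I = 47/164 (I = -(-141)/(4*123) = -¼*(-47/41) = 47/164 ≈ 0.28659)
M(N, k) = -4/179
((-34*(-71) - 45) + M(I, 129)) + 26353 = ((-34*(-71) - 45) - 4/179) + 26353 = ((2414 - 45) - 4/179) + 26353 = (2369 - 4/179) + 26353 = 424047/179 + 26353 = 5141234/179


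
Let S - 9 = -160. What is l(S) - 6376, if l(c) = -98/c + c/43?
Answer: -41417955/6493 ≈ -6378.9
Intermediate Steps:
S = -151 (S = 9 - 160 = -151)
l(c) = -98/c + c/43 (l(c) = -98/c + c*(1/43) = -98/c + c/43)
l(S) - 6376 = (-98/(-151) + (1/43)*(-151)) - 6376 = (-98*(-1/151) - 151/43) - 6376 = (98/151 - 151/43) - 6376 = -18587/6493 - 6376 = -41417955/6493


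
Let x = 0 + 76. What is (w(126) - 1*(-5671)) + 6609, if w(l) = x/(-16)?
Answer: 49101/4 ≈ 12275.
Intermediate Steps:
x = 76
w(l) = -19/4 (w(l) = 76/(-16) = 76*(-1/16) = -19/4)
(w(126) - 1*(-5671)) + 6609 = (-19/4 - 1*(-5671)) + 6609 = (-19/4 + 5671) + 6609 = 22665/4 + 6609 = 49101/4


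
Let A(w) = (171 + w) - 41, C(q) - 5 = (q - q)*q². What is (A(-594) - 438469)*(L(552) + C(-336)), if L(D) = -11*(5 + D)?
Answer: 2687147826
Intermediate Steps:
C(q) = 5 (C(q) = 5 + (q - q)*q² = 5 + 0*q² = 5 + 0 = 5)
A(w) = 130 + w
L(D) = -55 - 11*D
(A(-594) - 438469)*(L(552) + C(-336)) = ((130 - 594) - 438469)*((-55 - 11*552) + 5) = (-464 - 438469)*((-55 - 6072) + 5) = -438933*(-6127 + 5) = -438933*(-6122) = 2687147826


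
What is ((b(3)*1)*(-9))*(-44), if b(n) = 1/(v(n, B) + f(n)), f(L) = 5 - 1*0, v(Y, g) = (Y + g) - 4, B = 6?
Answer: 198/5 ≈ 39.600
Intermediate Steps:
v(Y, g) = -4 + Y + g
f(L) = 5 (f(L) = 5 + 0 = 5)
b(n) = 1/(7 + n) (b(n) = 1/((-4 + n + 6) + 5) = 1/((2 + n) + 5) = 1/(7 + n))
((b(3)*1)*(-9))*(-44) = ((1/(7 + 3))*(-9))*(-44) = ((1/10)*(-9))*(-44) = -9/10*(-44) = 198/5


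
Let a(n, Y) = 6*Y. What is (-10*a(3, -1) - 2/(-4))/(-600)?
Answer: -121/1200 ≈ -0.10083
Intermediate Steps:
(-10*a(3, -1) - 2/(-4))/(-600) = (-60*(-1) - 2/(-4))/(-600) = (-10*(-6) - 2*(-1/4))*(-1/600) = (60 + 1/2)*(-1/600) = (121/2)*(-1/600) = -121/1200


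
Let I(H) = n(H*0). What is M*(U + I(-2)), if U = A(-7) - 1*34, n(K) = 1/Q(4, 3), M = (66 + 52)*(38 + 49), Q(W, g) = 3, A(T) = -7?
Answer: -417484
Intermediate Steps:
M = 10266 (M = 118*87 = 10266)
n(K) = 1/3
U = -41 (U = -7 - 1*34 = -7 - 34 = -41)
I(H) = 1/3
M*(U + I(-2)) = 10266*(-41 + 1/3) = 10266*(-122/3) = -417484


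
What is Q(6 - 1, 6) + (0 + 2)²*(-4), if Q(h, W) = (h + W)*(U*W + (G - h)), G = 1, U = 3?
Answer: 138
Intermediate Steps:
Q(h, W) = (W + h)*(1 - h + 3*W) (Q(h, W) = (h + W)*(3*W + (1 - h)) = (W + h)*(1 - h + 3*W))
Q(6 - 1, 6) + (0 + 2)²*(-4) = (6 + (6 - 1) - (6 - 1)² + 3*6² + 2*6*(6 - 1)) + (0 + 2)²*(-4) = (6 + 5 - 1*5² + 3*36 + 2*6*5) + 2²*(-4) = (6 + 5 - 1*25 + 108 + 60) + 4*(-4) = (6 + 5 - 25 + 108 + 60) - 16 = 154 - 16 = 138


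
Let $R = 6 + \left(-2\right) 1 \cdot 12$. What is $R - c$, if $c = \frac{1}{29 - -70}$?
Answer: $- \frac{1783}{99} \approx -18.01$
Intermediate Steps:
$R = -18$ ($R = 6 - 24 = -18$)
$c = \frac{1}{99}$ ($c = \frac{1}{29 + 70} = \frac{1}{99} \approx 0.010101$)
$R - c = -18 - \frac{1}{99} = - \frac{1783}{99}$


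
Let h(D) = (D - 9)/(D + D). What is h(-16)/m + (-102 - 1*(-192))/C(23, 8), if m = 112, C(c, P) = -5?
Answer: -64487/3584 ≈ -17.993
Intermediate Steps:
h(D) = (-9 + D)/(2*D) (h(D) = (-9 + D)/((2*D)) = (-9 + D)*(1/(2*D)) = (-9 + D)/(2*D))
h(-16)/m + (-102 - 1*(-192))/C(23, 8) = ((½)*(-9 - 16)/(-16))/112 + (-102 - 1*(-192))/(-5) = ((½)*(-1/16)*(-25))*(1/112) + (-102 + 192)*(-⅕) = (25/32)*(1/112) + 90*(-⅕) = 25/3584 - 18 = -64487/3584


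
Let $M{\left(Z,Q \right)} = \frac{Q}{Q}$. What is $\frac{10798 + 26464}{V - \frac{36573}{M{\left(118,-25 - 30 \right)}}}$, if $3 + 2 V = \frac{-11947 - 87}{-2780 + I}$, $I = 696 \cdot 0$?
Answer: $- \frac{103588360}{101671093} \approx -1.0189$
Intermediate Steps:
$M{\left(Z,Q \right)} = 1$
$I = 0$
$V = \frac{1847}{2780}$ ($V = - \frac{3}{2} + \frac{\left(-11947 - 87\right) \frac{1}{-2780 + 0}}{2} = - \frac{3}{2} + \frac{\left(-12034\right) \frac{1}{-2780}}{2} = - \frac{3}{2} + \frac{\left(-12034\right) \left(- \frac{1}{2780}\right)}{2} = - \frac{3}{2} + \frac{1}{2} \cdot \frac{6017}{1390} = - \frac{3}{2} + \frac{6017}{2780} = \frac{1847}{2780} \approx 0.66439$)
$\frac{10798 + 26464}{V - \frac{36573}{M{\left(118,-25 - 30 \right)}}} = \frac{10798 + 26464}{\frac{1847}{2780} - \frac{36573}{1}} = \frac{37262}{\frac{1847}{2780} - 36573} = \frac{37262}{- \frac{101671093}{2780}} = 37262 \left(- \frac{2780}{101671093}\right) = - \frac{103588360}{101671093}$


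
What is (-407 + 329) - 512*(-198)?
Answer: 101298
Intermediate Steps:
(-407 + 329) - 512*(-198) = -78 + 101376 = 101298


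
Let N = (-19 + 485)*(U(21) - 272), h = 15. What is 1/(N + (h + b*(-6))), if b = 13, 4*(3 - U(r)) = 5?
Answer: -2/251999 ≈ -7.9365e-6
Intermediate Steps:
U(r) = 7/4 (U(r) = 3 - 1/4*5 = 3 - 5/4 = 7/4)
N = -251873/2 (N = (-19 + 485)*(7/4 - 272) = 466*(-1081/4) = -251873/2 ≈ -1.2594e+5)
1/(N + (h + b*(-6))) = 1/(-251873/2 + (15 + 13*(-6))) = 1/(-251873/2 + (15 - 78)) = 1/(-251873/2 - 63) = 1/(-251999/2) = -2/251999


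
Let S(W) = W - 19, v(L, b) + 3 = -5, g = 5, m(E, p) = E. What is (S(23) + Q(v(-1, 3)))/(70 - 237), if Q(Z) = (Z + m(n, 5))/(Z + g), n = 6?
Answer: -14/501 ≈ -0.027944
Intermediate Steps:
v(L, b) = -8 (v(L, b) = -3 - 5 = -8)
S(W) = -19 + W
Q(Z) = (6 + Z)/(5 + Z) (Q(Z) = (Z + 6)/(Z + 5) = (6 + Z)/(5 + Z))
(S(23) + Q(v(-1, 3)))/(70 - 237) = ((-19 + 23) + (6 - 8)/(5 - 8))/(70 - 237) = (4 - 2/(-3))/(-167) = (4 - ⅓*(-2))*(-1/167) = (4 + ⅔)*(-1/167) = (14/3)*(-1/167) = -14/501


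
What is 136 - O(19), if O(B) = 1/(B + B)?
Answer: 5167/38 ≈ 135.97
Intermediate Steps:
O(B) = 1/(2*B)
136 - O(19) = 136 - 1/(2*19) = 136 - 1*1/38 = 136 - 1/38 = 5167/38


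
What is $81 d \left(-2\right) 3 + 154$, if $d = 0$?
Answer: $154$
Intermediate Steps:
$81 d \left(-2\right) 3 + 154 = 81 \cdot 0 \left(-2\right) 3 + 154 = 81 \cdot 0 \cdot 3 + 154 = 81 \cdot 0 + 154 = 0 + 154 = 154$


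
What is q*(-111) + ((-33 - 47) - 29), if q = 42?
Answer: -4771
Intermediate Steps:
q*(-111) + ((-33 - 47) - 29) = 42*(-111) + ((-33 - 47) - 29) = -4662 + (-80 - 29) = -4662 - 109 = -4771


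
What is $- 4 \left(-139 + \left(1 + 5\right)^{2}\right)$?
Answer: $412$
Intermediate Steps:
$- 4 \left(-139 + \left(1 + 5\right)^{2}\right) = - 4 \left(-139 + 6^{2}\right) = - 4 \left(-139 + 36\right) = \left(-4\right) \left(-103\right) = 412$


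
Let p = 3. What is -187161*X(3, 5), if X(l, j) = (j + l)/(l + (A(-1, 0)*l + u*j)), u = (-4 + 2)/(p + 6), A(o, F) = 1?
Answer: -3368898/11 ≈ -3.0626e+5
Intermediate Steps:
u = -2/9 (u = (-4 + 2)/(3 + 6) = -2/9 ≈ -0.22222)
X(l, j) = (j + l)/(2*l - 2*j/9) (X(l, j) = (j + l)/(l + (1*l - 2*j/9)) = (j + l)/(l + (l - 2*j/9)) = (j + l)/(2*l - 2*j/9))
-187161*X(3, 5) = -1684449*(5 + 3)/(2*(-1*5 + 9*3)) = -1684449*8/(2*(-5 + 27)) = -1684449*8/(2*22) = -187161*18/11 = -3368898/11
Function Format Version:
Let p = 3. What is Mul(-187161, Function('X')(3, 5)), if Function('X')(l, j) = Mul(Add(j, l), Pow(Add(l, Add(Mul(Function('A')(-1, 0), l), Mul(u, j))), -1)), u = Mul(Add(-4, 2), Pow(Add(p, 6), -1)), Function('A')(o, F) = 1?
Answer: Rational(-3368898, 11) ≈ -3.0626e+5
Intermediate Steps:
u = Rational(-2, 9) (u = Mul(Add(-4, 2), Pow(Add(3, 6), -1)) = Mul(-2, Pow(9, -1)) = Mul(-2, Rational(1, 9)) = Rational(-2, 9) ≈ -0.22222)
Function('X')(l, j) = Mul(Pow(Add(Mul(2, l), Mul(Rational(-2, 9), j)), -1), Add(j, l)) (Function('X')(l, j) = Mul(Add(j, l), Pow(Add(l, Add(Mul(1, l), Mul(Rational(-2, 9), j))), -1)) = Mul(Add(j, l), Pow(Add(l, Add(l, Mul(Rational(-2, 9), j))), -1)) = Mul(Add(j, l), Pow(Add(Mul(2, l), Mul(Rational(-2, 9), j)), -1)) = Mul(Pow(Add(Mul(2, l), Mul(Rational(-2, 9), j)), -1), Add(j, l)))
Mul(-187161, Function('X')(3, 5)) = Mul(-187161, Mul(Rational(9, 2), Pow(Add(Mul(-1, 5), Mul(9, 3)), -1), Add(5, 3))) = Mul(-187161, Mul(Rational(9, 2), Pow(Add(-5, 27), -1), 8)) = Mul(-187161, Mul(Rational(9, 2), Pow(22, -1), 8)) = Mul(-187161, Mul(Rational(9, 2), Rational(1, 22), 8)) = Mul(-187161, Rational(18, 11)) = Rational(-3368898, 11)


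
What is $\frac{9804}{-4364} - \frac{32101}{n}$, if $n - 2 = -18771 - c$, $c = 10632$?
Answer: $- \frac{37039660}{32076491} \approx -1.1547$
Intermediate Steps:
$n = -29401$ ($n = 2 - 29403 = -29401$)
$\frac{9804}{-4364} - \frac{32101}{n} = \frac{9804}{-4364} - \frac{32101}{-29401} = 9804 \left(- \frac{1}{4364}\right) - - \frac{32101}{29401} = - \frac{2451}{1091} + \frac{32101}{29401} = - \frac{37039660}{32076491}$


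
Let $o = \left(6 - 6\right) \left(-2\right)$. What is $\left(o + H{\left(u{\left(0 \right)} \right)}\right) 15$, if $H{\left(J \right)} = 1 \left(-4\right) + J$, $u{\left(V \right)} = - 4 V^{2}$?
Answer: $-60$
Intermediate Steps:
$H{\left(J \right)} = -4 + J$
$o = 0$ ($o = 0 \left(-2\right) = 0$)
$\left(o + H{\left(u{\left(0 \right)} \right)}\right) 15 = \left(0 - \left(4 + 4 \cdot 0^{2}\right)\right) 15 = \left(0 - 4\right) 15 = \left(-4\right) 15 = -60$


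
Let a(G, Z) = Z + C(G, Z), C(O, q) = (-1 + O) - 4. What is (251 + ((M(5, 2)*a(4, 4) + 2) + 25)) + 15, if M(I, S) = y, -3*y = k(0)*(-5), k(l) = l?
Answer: 293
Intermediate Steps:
C(O, q) = -5 + O
y = 0 (y = -0*(-5) = -⅓*0 = 0)
M(I, S) = 0
a(G, Z) = -5 + G + Z (a(G, Z) = Z + (-5 + G) = -5 + G + Z)
(251 + ((M(5, 2)*a(4, 4) + 2) + 25)) + 15 = (251 + ((0*(-5 + 4 + 4) + 2) + 25)) + 15 = (251 + ((0*3 + 2) + 25)) + 15 = (251 + ((0 + 2) + 25)) + 15 = (251 + (2 + 25)) + 15 = (251 + 27) + 15 = 278 + 15 = 293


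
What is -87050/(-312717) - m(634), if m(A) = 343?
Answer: -107174881/312717 ≈ -342.72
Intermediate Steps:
-87050/(-312717) - m(634) = -87050/(-312717) - 1*343 = -87050*(-1/312717) - 343 = 87050/312717 - 343 = -107174881/312717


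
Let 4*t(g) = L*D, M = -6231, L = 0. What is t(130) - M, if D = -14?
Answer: 6231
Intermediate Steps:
t(g) = 0 (t(g) = (0*(-14))/4 = (1/4)*0 = 0)
t(130) - M = 0 - 1*(-6231) = 0 + 6231 = 6231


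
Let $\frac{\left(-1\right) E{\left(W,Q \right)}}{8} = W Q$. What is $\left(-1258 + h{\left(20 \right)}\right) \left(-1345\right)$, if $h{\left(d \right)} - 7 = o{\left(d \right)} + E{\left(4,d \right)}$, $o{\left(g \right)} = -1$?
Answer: $2544740$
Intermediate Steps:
$E{\left(W,Q \right)} = - 8 Q W$ ($E{\left(W,Q \right)} = - 8 W Q = - 8 Q W$)
$h{\left(d \right)} = 6 - 32 d$ ($h{\left(d \right)} = 7 - \left(1 + 8 d 4\right) = 7 - \left(1 + 32 d\right) = 6 - 32 d$)
$\left(-1258 + h{\left(20 \right)}\right) \left(-1345\right) = \left(-1258 + \left(6 - 640\right)\right) \left(-1345\right) = \left(-1258 - 634\right) \left(-1345\right) = \left(-1892\right) \left(-1345\right) = 2544740$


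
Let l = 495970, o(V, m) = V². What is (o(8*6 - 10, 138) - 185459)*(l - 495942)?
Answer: -5152420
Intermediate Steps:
(o(8*6 - 10, 138) - 185459)*(l - 495942) = ((8*6 - 10)² - 185459)*(495970 - 495942) = ((48 - 10)² - 185459)*28 = (38² - 185459)*28 = (1444 - 185459)*28 = -184015*28 = -5152420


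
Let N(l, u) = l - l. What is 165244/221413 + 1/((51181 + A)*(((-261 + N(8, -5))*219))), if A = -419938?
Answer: 3482976903768985/4666894804925919 ≈ 0.74632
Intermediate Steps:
N(l, u) = 0
165244/221413 + 1/((51181 + A)*(((-261 + N(8, -5))*219))) = 165244/221413 + 1/((51181 - 419938)*(((-261 + 0)*219))) = 165244*(1/221413) + 1/((-368757)*((-261*219))) = 165244/221413 - 1/368757/(-57159) = 165244/221413 - 1/368757*(-1/57159) = 165244/221413 + 1/21077781363 = 3482976903768985/4666894804925919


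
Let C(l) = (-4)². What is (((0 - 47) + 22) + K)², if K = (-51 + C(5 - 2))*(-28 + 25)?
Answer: 6400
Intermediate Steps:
C(l) = 16
K = 105 (K = (-51 + 16)*(-28 + 25) = -35*(-3) = 105)
(((0 - 47) + 22) + K)² = (((0 - 47) + 22) + 105)² = ((-47 + 22) + 105)² = (-25 + 105)² = 80² = 6400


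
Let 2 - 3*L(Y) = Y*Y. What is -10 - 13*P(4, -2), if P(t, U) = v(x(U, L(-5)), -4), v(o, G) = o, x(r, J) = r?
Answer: 16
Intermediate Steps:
L(Y) = ⅔ - Y²/3 (L(Y) = ⅔ - Y*Y/3 = ⅔ - Y²/3)
P(t, U) = U
-10 - 13*P(4, -2) = -10 - 13*(-2) = -10 + 26 = 16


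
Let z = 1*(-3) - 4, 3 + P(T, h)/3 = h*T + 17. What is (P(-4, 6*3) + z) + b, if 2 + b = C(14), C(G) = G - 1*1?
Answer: -170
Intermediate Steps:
P(T, h) = 42 + 3*T*h (P(T, h) = -9 + 3*(h*T + 17) = -9 + 3*(T*h + 17) = -9 + 3*(17 + T*h) = -9 + (51 + 3*T*h) = 42 + 3*T*h)
z = -7 (z = -3 - 4 = -7)
C(G) = -1 + G (C(G) = G - 1 = -1 + G)
b = 11 (b = -2 + (-1 + 14) = -2 + 13 = 11)
(P(-4, 6*3) + z) + b = ((42 + 3*(-4)*(6*3)) - 7) + 11 = ((42 + 3*(-4)*18) - 7) + 11 = ((42 - 216) - 7) + 11 = (-174 - 7) + 11 = -181 + 11 = -170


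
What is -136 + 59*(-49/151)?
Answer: -23427/151 ≈ -155.15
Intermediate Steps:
-136 + 59*(-49/151) = -136 - 2891/151 = -23427/151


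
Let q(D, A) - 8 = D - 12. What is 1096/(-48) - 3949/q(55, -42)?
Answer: -3409/34 ≈ -100.26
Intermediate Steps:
q(D, A) = -4 + D (q(D, A) = 8 + (D - 12) = 8 + (-12 + D) = -4 + D)
1096/(-48) - 3949/q(55, -42) = 1096/(-48) - 3949/(-4 + 55) = 1096*(-1/48) - 3949/51 = -137/6 - 3949*1/51 = -137/6 - 3949/51 = -3409/34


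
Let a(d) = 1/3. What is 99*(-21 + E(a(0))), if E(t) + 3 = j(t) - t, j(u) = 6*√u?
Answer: -2409 + 198*√3 ≈ -2066.1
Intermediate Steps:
a(d) = ⅓
E(t) = -3 - t + 6*√t (E(t) = -3 + (6*√t - t) = -3 + (-t + 6*√t) = -3 - t + 6*√t)
99*(-21 + E(a(0))) = 99*(-21 + (-3 - 1*⅓ + 6*√(⅓))) = 99*(-21 + (-3 - ⅓ + 6*(√3/3))) = 99*(-21 + (-3 - ⅓ + 2*√3)) = 99*(-21 + (-10/3 + 2*√3)) = 99*(-73/3 + 2*√3) = -2409 + 198*√3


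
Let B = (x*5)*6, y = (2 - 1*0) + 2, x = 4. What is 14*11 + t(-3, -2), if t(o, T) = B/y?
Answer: 184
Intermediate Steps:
y = 4 (y = (2 + 0) + 2 = 2 + 2 = 4)
B = 120 (B = (4*5)*6 = 20*6 = 120)
t(o, T) = 30 (t(o, T) = 120/4 = 120*(1/4) = 30)
14*11 + t(-3, -2) = 14*11 + 30 = 154 + 30 = 184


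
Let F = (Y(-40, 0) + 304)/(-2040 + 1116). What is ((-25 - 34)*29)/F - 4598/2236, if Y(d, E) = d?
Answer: 3346422/559 ≈ 5986.4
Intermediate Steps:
F = -2/7 (F = (-40 + 304)/(-2040 + 1116) = 264/(-924) = 264*(-1/924) = -2/7 ≈ -0.28571)
((-25 - 34)*29)/F - 4598/2236 = ((-25 - 34)*29)/(-2/7) - 4598/2236 = -59*29*(-7/2) - 4598*1/2236 = -1711*(-7/2) - 2299/1118 = 11977/2 - 2299/1118 = 3346422/559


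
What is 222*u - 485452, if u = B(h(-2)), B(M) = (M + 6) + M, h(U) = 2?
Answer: -483232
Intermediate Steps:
B(M) = 6 + 2*M (B(M) = (6 + M) + M = 6 + 2*M)
u = 10 (u = 6 + 2*2 = 6 + 4 = 10)
222*u - 485452 = 222*10 - 485452 = 2220 - 485452 = -483232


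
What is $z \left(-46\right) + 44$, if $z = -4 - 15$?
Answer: $918$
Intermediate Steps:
$z = -19$
$z \left(-46\right) + 44 = \left(-19\right) \left(-46\right) + 44 = 874 + 44 = 918$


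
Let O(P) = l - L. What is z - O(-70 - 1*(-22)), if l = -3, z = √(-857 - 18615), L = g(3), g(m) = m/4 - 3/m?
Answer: 11/4 + 4*I*√1217 ≈ 2.75 + 139.54*I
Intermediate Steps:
g(m) = -3/m + m/4 (g(m) = m*(¼) - 3/m = m/4 - 3/m = -3/m + m/4)
L = -¼ (L = -3/3 + (¼)*3 = -3*⅓ + ¾ = -1 + ¾ = -¼ ≈ -0.25000)
z = 4*I*√1217 (z = √(-19472) = 4*I*√1217 ≈ 139.54*I)
O(P) = -11/4 (O(P) = -3 - 1*(-¼) = -3 + ¼ = -11/4)
z - O(-70 - 1*(-22)) = 4*I*√1217 - 1*(-11/4) = 4*I*√1217 + 11/4 = 11/4 + 4*I*√1217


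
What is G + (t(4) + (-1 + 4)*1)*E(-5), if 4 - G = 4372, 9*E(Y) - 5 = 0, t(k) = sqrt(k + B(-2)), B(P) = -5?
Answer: -13099/3 + 5*I/9 ≈ -4366.3 + 0.55556*I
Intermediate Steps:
t(k) = sqrt(-5 + k) (t(k) = sqrt(k - 5) = sqrt(-5 + k))
E(Y) = 5/9 (E(Y) = 5/9 + (1/9)*0 = 5/9 + 0 = 5/9)
G = -4368 (G = 4 - 1*4372 = 4 - 4372 = -4368)
G + (t(4) + (-1 + 4)*1)*E(-5) = -4368 + (sqrt(-5 + 4) + (-1 + 4)*1)*(5/9) = -4368 + (sqrt(-1) + 3*1)*(5/9) = -4368 + (I + 3)*(5/9) = -4368 + (3 + I)*(5/9) = -4368 + (5/3 + 5*I/9) = -13099/3 + 5*I/9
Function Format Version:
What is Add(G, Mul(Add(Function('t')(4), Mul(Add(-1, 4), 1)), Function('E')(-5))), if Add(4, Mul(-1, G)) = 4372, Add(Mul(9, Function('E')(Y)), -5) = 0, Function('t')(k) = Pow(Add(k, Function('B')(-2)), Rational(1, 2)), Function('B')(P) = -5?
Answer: Add(Rational(-13099, 3), Mul(Rational(5, 9), I)) ≈ Add(-4366.3, Mul(0.55556, I))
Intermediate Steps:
Function('t')(k) = Pow(Add(-5, k), Rational(1, 2)) (Function('t')(k) = Pow(Add(k, -5), Rational(1, 2)) = Pow(Add(-5, k), Rational(1, 2)))
Function('E')(Y) = Rational(5, 9) (Function('E')(Y) = Add(Rational(5, 9), Mul(Rational(1, 9), 0)) = Add(Rational(5, 9), 0) = Rational(5, 9))
G = -4368 (G = Add(4, Mul(-1, 4372)) = Add(4, -4372) = -4368)
Add(G, Mul(Add(Function('t')(4), Mul(Add(-1, 4), 1)), Function('E')(-5))) = Add(-4368, Mul(Add(Pow(Add(-5, 4), Rational(1, 2)), Mul(Add(-1, 4), 1)), Rational(5, 9))) = Add(-4368, Mul(Add(Pow(-1, Rational(1, 2)), Mul(3, 1)), Rational(5, 9))) = Add(-4368, Mul(Add(I, 3), Rational(5, 9))) = Add(-4368, Mul(Add(3, I), Rational(5, 9))) = Add(-4368, Add(Rational(5, 3), Mul(Rational(5, 9), I))) = Add(Rational(-13099, 3), Mul(Rational(5, 9), I))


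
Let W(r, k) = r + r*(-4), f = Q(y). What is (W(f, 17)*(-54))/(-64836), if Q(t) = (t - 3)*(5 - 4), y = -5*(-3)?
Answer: -54/1801 ≈ -0.029983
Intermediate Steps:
y = 15
Q(t) = -3 + t (Q(t) = (-3 + t)*1 = -3 + t)
f = 12 (f = -3 + 15 = 12)
W(r, k) = -3*r (W(r, k) = r - 4*r = -3*r)
(W(f, 17)*(-54))/(-64836) = (-3*12*(-54))/(-64836) = -36*(-54)*(-1/64836) = 1944*(-1/64836) = -54/1801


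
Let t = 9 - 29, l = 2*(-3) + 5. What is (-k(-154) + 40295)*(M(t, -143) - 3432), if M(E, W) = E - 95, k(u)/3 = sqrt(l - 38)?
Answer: -142926365 + 10641*I*sqrt(39) ≈ -1.4293e+8 + 66453.0*I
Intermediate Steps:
l = -1 (l = -6 + 5 = -1)
t = -20
k(u) = 3*I*sqrt(39) (k(u) = 3*sqrt(-1 - 38) = 3*sqrt(-39) = 3*(I*sqrt(39)) = 3*I*sqrt(39))
M(E, W) = -95 + E
(-k(-154) + 40295)*(M(t, -143) - 3432) = (-3*I*sqrt(39) + 40295)*((-95 - 20) - 3432) = (-3*I*sqrt(39) + 40295)*(-115 - 3432) = (40295 - 3*I*sqrt(39))*(-3547) = -142926365 + 10641*I*sqrt(39)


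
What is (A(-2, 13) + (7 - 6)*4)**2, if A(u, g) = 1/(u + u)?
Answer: 225/16 ≈ 14.063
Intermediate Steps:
A(u, g) = 1/(2*u)
(A(-2, 13) + (7 - 6)*4)**2 = ((1/2)/(-2) + (7 - 6)*4)**2 = ((1/2)*(-1/2) + 1*4)**2 = (-1/4 + 4)**2 = (15/4)**2 = 225/16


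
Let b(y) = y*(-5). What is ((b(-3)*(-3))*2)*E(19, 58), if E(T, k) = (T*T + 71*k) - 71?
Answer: -396720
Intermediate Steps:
E(T, k) = -71 + T² + 71*k (E(T, k) = (T² + 71*k) - 71 = -71 + T² + 71*k)
b(y) = -5*y
((b(-3)*(-3))*2)*E(19, 58) = ((-5*(-3)*(-3))*2)*(-71 + 19² + 71*58) = ((15*(-3))*2)*(-71 + 361 + 4118) = -45*2*4408 = -90*4408 = -396720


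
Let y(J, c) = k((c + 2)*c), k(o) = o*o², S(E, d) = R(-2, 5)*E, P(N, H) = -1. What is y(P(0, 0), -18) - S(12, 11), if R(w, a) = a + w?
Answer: 23887836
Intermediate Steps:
S(E, d) = 3*E (S(E, d) = (5 - 2)*E = 3*E)
k(o) = o³
y(J, c) = c³*(2 + c)³ (y(J, c) = ((c + 2)*c)³ = ((2 + c)*c)³ = (c*(2 + c))³ = c³*(2 + c)³)
y(P(0, 0), -18) - S(12, 11) = (-18)³*(2 - 18)³ - 3*12 = -5832*(-16)³ - 1*36 = -5832*(-4096) - 36 = 23887872 - 36 = 23887836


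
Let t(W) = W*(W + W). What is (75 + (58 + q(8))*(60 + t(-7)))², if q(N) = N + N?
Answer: 138462289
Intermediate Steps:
t(W) = 2*W² (t(W) = W*(2*W) = 2*W²)
q(N) = 2*N
(75 + (58 + q(8))*(60 + t(-7)))² = (75 + (58 + 2*8)*(60 + 2*(-7)²))² = (75 + (58 + 16)*(60 + 2*49))² = (75 + 74*(60 + 98))² = (75 + 74*158)² = (75 + 11692)² = 11767² = 138462289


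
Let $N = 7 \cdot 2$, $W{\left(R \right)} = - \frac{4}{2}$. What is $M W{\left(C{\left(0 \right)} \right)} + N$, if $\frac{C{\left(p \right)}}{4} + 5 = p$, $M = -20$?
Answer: $54$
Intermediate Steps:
$C{\left(p \right)} = -20 + 4 p$
$W{\left(R \right)} = -2$ ($W{\left(R \right)} = \left(-4\right) \frac{1}{2} = -2$)
$N = 14$
$M W{\left(C{\left(0 \right)} \right)} + N = \left(-20\right) \left(-2\right) + 14 = 40 + 14 = 54$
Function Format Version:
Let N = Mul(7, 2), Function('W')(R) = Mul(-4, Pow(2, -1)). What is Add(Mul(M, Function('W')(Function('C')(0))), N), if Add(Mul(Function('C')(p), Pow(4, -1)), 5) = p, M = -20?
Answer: 54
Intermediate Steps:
Function('C')(p) = Add(-20, Mul(4, p))
Function('W')(R) = -2 (Function('W')(R) = Mul(-4, Rational(1, 2)) = -2)
N = 14
Add(Mul(M, Function('W')(Function('C')(0))), N) = Add(Mul(-20, -2), 14) = Add(40, 14) = 54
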